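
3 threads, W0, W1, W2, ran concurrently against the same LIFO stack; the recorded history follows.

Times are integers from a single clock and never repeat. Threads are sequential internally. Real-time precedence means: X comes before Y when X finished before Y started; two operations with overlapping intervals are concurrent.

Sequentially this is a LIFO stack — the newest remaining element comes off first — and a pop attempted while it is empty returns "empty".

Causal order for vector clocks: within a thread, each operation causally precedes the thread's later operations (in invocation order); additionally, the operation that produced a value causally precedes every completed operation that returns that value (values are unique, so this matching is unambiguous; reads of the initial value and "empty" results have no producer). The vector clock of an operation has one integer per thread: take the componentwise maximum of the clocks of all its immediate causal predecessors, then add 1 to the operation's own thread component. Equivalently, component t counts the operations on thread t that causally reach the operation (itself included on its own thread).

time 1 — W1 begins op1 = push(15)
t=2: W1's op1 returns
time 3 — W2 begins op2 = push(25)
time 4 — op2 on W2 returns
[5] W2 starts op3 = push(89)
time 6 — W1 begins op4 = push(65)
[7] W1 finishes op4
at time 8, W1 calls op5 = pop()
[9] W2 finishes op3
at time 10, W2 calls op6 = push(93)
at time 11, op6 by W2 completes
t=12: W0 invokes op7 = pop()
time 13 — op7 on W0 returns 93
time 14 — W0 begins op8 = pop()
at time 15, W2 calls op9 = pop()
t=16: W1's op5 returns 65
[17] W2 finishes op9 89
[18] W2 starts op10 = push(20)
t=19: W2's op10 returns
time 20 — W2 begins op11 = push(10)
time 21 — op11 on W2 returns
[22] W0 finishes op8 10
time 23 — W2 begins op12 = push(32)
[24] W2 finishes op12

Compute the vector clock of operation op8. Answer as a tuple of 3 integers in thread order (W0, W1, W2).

VC(op2, invoked at 3): no causal predecessors; +1 on W2 → (0, 0, 1)
VC(op1, invoked at 1): no causal predecessors; +1 on W1 → (0, 1, 0)
op3, invoked 5, takes VC(op2)=(0, 0, 1) under max, adds 1 for W2 → (0, 0, 2)
op4, invoked 6, takes VC(op1)=(0, 1, 0) under max, adds 1 for W1 → (0, 2, 0)
op6, invoked 10, takes VC(op3)=(0, 0, 2) under max, adds 1 for W2 → (0, 0, 3)
op5, invoked 8, takes VC(op4)=(0, 2, 0) under max, adds 1 for W1 → (0, 3, 0)
op9, invoked 15, takes VC(op3)=(0, 0, 2), VC(op6)=(0, 0, 3) under max, adds 1 for W2 → (0, 0, 4)
op7, invoked 12, takes VC(op6)=(0, 0, 3) under max, adds 1 for W0 → (1, 0, 3)
op10, invoked 18, takes VC(op9)=(0, 0, 4) under max, adds 1 for W2 → (0, 0, 5)
op11, invoked 20, takes VC(op10)=(0, 0, 5) under max, adds 1 for W2 → (0, 0, 6)
op12, invoked 23, takes VC(op11)=(0, 0, 6) under max, adds 1 for W2 → (0, 0, 7)
op8, invoked 14, takes VC(op7)=(1, 0, 3), VC(op11)=(0, 0, 6) under max, adds 1 for W0 → (2, 0, 6)
target: VC(op8) = (2, 0, 6)

(2, 0, 6)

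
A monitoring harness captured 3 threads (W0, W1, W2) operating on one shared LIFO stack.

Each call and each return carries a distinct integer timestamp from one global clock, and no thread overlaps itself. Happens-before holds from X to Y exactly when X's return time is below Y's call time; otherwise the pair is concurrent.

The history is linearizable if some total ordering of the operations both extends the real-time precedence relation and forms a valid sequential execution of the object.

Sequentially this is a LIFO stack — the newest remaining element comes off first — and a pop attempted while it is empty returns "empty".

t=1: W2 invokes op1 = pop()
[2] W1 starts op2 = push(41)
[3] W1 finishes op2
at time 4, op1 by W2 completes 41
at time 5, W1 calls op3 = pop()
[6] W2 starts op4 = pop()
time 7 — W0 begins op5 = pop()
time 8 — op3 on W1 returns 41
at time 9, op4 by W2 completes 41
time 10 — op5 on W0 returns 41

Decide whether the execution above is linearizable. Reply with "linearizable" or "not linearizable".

already the first 8 events (up to op3's response at time 8) admit no linearization; the first 7 still do
checked exhaustively: 2 real-time-consistent orders of 3 completed operations, zero legal LIFO stack replays
no escape via the 2 pending operations (op4, op5): every completion choice fails
sample order op1, op2, op3 (pending dropped) stalls at step 1 — op1 pop() → 41 has no legal effect
sample order op2, op1, op3 (pending dropped) stalls at step 3 — op3 pop() → 41 has no legal effect

not linearizable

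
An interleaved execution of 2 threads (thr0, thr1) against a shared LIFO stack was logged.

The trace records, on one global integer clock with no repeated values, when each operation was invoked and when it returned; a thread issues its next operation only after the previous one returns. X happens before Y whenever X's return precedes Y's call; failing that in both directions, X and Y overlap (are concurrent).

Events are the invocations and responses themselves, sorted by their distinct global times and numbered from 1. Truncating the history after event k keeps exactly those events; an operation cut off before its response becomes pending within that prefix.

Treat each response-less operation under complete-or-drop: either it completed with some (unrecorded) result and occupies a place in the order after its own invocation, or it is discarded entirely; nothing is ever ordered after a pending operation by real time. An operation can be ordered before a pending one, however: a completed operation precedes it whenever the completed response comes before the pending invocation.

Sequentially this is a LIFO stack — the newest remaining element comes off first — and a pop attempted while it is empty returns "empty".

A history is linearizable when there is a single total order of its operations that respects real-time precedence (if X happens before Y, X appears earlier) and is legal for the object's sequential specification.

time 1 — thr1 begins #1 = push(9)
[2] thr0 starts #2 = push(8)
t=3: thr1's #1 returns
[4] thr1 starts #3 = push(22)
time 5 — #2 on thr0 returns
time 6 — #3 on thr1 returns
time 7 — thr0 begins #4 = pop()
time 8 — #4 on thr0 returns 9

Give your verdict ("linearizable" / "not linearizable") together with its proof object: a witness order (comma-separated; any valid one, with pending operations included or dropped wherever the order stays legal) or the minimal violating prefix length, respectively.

the violation lands at event 8, #4's response at time 8: events 1..7 linearize, events 1..8 do not
real-time-consistent orders of the 4 completed operations: 3 — all fail the LIFO stack replay
sample order #1, #2, #3, #4 stalls at step 4 — #4 pop() → 9 has no legal effect
sample order #1, #3, #2, #4 stalls at step 4 — #4 pop() → 9 has no legal effect

not linearizable — minimal violating prefix: 8 events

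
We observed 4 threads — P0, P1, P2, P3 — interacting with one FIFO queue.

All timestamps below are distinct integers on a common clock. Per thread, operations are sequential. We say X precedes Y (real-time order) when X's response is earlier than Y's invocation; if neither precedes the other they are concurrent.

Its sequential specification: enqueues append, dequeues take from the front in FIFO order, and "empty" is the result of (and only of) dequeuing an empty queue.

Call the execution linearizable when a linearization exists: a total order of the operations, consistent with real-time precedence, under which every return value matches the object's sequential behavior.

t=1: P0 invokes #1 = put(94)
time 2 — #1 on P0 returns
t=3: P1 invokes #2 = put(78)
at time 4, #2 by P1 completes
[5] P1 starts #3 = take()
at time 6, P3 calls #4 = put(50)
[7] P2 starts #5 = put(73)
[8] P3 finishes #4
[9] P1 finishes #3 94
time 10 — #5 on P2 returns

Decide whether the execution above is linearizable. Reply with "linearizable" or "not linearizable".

one valid linearization: #1, #2, #3, #4, #5
step 1: #1 put(94) — queue <94>
step 2: #2 put(78) — queue <94,78>
step 3: #3 take() → 94 — queue <78>
step 4: #4 put(50) — queue <78,50>
step 5: #5 put(73) — queue <78,50,73>

linearizable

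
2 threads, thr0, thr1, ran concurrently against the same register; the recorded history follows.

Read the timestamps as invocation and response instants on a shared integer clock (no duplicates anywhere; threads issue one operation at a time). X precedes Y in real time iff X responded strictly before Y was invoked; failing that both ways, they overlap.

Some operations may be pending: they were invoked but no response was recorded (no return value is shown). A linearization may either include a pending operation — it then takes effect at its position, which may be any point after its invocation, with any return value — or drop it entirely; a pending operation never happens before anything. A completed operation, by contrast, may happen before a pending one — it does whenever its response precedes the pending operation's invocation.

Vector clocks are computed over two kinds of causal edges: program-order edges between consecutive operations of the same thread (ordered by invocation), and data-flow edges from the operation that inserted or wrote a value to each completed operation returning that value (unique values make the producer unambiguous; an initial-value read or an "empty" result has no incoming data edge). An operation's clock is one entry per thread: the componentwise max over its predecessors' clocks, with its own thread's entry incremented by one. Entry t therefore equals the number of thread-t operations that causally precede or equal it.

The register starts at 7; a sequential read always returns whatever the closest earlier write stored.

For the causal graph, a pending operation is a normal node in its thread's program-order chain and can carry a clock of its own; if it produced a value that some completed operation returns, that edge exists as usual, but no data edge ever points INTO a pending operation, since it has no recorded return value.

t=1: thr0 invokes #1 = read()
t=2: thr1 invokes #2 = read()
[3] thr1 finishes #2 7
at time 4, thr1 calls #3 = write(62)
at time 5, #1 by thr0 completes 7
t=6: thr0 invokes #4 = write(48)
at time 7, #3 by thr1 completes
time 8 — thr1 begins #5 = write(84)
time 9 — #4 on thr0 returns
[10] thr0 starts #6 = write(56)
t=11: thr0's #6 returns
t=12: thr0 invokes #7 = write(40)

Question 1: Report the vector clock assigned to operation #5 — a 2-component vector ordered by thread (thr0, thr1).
#2 (invocation 2): nothing precedes it; thr1's component alone gives (0, 1)
#1 (invocation 1): nothing precedes it; thr0's component alone gives (1, 0)
#3 (invocation 4): componentwise max over VC(#2)=(0, 1), +1 at thr1, giving (0, 2)
#4 (invocation 6): componentwise max over VC(#1)=(1, 0), +1 at thr0, giving (2, 0)
#5 (invocation 8): componentwise max over VC(#3)=(0, 2), +1 at thr1, giving (0, 3)
#6 (invocation 10): componentwise max over VC(#4)=(2, 0), +1 at thr0, giving (3, 0)
#7 (invocation 12): componentwise max over VC(#6)=(3, 0), +1 at thr0, giving (4, 0)
target: VC(#5) = (0, 3)

(0, 3)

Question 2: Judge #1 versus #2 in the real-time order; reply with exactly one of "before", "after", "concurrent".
#1 spans [1,5], #2 spans [2,3]
the intervals overlap in both directions

concurrent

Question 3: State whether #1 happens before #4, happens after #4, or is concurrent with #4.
#1 spans [1,5], #4 spans [6,9]
resp(#1)=5 < inv(#4)=6

before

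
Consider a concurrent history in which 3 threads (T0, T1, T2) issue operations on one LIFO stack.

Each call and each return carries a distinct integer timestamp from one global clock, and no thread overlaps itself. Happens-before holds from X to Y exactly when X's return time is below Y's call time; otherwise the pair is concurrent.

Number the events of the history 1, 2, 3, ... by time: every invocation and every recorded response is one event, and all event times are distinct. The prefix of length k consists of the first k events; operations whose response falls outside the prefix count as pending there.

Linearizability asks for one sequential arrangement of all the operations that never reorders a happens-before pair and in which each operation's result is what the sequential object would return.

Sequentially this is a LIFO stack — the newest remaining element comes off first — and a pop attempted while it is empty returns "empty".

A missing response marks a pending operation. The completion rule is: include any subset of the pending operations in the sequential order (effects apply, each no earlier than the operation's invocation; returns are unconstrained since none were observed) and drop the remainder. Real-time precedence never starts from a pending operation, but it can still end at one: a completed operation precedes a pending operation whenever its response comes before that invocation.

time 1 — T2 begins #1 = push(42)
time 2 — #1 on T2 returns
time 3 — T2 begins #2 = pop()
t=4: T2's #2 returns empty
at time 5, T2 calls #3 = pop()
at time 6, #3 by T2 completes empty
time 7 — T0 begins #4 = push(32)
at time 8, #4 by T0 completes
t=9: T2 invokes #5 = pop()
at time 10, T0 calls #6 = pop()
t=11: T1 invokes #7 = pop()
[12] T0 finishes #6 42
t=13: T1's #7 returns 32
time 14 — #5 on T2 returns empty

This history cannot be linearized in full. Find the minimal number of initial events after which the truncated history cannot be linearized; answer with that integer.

4

events 1..3 are linearizable, e.g. via #1:
1. #1 push(42), leaving stack <42>
with event 4 included (#2 responding at time 4), all real-time-consistent orders fail
for example #1, #2 fails at step 2: #2 pop() → empty is not legal there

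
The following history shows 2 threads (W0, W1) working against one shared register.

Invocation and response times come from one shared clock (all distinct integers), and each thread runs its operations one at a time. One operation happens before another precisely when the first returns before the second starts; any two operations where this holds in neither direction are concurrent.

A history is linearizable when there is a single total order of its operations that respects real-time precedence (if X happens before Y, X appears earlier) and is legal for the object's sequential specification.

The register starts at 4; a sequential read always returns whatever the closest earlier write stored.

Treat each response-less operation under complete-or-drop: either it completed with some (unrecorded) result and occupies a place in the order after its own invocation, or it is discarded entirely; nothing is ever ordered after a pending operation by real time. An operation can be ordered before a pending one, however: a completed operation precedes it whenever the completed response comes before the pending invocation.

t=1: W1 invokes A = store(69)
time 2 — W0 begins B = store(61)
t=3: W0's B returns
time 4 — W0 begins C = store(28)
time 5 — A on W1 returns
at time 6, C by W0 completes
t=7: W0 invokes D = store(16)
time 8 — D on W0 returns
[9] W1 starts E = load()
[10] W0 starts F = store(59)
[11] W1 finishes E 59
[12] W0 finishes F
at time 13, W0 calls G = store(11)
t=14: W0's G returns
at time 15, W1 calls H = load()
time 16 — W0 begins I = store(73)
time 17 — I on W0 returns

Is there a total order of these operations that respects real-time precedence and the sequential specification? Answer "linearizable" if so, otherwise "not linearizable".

linearizable

witness order: A, B, C, D, F, E, G, H, I
step 1: A store(69) — value 69
step 2: B store(61) — value 61
step 3: C store(28) — value 28
step 4: D store(16) — value 16
step 5: F store(59) — value 59
step 6: E load() → 59 — value 59
step 7: G store(11) — value 11
step 8: H load() (pending, included) — value 11
step 9: I store(73) — value 73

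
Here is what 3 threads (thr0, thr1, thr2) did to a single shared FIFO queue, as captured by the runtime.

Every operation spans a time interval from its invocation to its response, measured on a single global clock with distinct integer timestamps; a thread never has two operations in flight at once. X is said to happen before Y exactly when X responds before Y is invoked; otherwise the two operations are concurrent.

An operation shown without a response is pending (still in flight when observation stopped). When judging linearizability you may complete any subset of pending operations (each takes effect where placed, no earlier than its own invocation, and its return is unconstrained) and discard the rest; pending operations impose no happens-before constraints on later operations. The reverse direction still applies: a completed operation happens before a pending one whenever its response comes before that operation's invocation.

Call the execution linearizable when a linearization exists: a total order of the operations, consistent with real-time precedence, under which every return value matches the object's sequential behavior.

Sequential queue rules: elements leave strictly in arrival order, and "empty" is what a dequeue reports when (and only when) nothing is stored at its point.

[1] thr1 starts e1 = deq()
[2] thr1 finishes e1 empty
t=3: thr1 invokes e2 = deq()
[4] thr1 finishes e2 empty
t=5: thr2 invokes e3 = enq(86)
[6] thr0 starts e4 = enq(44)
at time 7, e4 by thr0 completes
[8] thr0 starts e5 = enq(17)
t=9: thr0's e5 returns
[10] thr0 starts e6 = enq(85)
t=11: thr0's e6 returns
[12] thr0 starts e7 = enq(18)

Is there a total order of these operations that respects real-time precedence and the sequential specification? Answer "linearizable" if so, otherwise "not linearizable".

linearizable

witness order: e1, e2, e3, e4, e5, e6
after step 1 (e1 deq() → empty): queue <>
after step 2 (e2 deq() → empty): queue <>
after step 3 (e3 enq(86) (pending, included)): queue <86>
after step 4 (e4 enq(44)): queue <86,44>
after step 5 (e5 enq(17)): queue <86,44,17>
after step 6 (e6 enq(85)): queue <86,44,17,85>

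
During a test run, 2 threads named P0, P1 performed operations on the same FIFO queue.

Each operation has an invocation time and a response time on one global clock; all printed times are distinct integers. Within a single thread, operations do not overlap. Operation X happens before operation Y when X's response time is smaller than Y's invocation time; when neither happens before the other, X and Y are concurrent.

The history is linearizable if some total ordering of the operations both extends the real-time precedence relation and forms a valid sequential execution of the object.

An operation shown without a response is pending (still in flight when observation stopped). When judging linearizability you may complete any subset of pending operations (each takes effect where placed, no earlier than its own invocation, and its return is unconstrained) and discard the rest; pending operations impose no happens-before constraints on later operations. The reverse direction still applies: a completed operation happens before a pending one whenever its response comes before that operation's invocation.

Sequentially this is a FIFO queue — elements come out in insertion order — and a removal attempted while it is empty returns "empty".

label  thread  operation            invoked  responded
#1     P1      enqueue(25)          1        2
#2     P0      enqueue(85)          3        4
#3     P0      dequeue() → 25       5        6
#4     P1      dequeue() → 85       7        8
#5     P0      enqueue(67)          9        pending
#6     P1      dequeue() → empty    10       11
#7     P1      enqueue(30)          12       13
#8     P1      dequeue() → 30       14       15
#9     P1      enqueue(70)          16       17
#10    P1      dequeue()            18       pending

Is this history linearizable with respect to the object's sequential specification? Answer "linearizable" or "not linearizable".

linearizable

witness order: #1, #2, #3, #4, #6, #7, #5, #8, #9
after step 1 (#1 enqueue(25)): queue <25>
after step 2 (#2 enqueue(85)): queue <25,85>
after step 3 (#3 dequeue() → 25): queue <85>
after step 4 (#4 dequeue() → 85): queue <>
after step 5 (#6 dequeue() → empty): queue <>
after step 6 (#7 enqueue(30)): queue <30>
after step 7 (#5 enqueue(67) (pending, included)): queue <30,67>
after step 8 (#8 dequeue() → 30): queue <67>
after step 9 (#9 enqueue(70)): queue <67,70>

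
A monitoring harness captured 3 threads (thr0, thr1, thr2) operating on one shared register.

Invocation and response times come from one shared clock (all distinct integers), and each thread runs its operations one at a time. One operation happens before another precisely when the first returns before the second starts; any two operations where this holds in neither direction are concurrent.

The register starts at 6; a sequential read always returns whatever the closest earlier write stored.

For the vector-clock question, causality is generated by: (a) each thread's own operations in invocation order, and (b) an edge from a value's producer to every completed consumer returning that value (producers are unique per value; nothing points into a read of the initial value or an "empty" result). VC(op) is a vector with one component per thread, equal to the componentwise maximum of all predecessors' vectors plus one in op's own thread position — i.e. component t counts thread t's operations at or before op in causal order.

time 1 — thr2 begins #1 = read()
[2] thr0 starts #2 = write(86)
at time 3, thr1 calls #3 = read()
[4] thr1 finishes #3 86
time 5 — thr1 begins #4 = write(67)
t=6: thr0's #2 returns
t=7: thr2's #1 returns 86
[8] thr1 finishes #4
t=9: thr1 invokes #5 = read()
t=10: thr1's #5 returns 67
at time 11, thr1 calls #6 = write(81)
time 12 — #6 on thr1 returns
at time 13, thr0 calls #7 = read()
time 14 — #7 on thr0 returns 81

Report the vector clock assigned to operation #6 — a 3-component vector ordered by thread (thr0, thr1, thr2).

no predecessors for #2 (invoked 2): thr0 increments from zero → (1, 0, 0)
#1 (invocation 1): componentwise max over VC(#2)=(1, 0, 0), +1 at thr2, giving (1, 0, 1)
#3 (invocation 3): componentwise max over VC(#2)=(1, 0, 0), +1 at thr1, giving (1, 1, 0)
#4 (invocation 5): componentwise max over VC(#3)=(1, 1, 0), +1 at thr1, giving (1, 2, 0)
#5 (invocation 9): componentwise max over VC(#4)=(1, 2, 0), +1 at thr1, giving (1, 3, 0)
#6 (invocation 11): componentwise max over VC(#5)=(1, 3, 0), +1 at thr1, giving (1, 4, 0)
#7 (invocation 13): componentwise max over VC(#2)=(1, 0, 0), VC(#6)=(1, 4, 0), +1 at thr0, giving (2, 4, 0)
target: VC(#6) = (1, 4, 0)

(1, 4, 0)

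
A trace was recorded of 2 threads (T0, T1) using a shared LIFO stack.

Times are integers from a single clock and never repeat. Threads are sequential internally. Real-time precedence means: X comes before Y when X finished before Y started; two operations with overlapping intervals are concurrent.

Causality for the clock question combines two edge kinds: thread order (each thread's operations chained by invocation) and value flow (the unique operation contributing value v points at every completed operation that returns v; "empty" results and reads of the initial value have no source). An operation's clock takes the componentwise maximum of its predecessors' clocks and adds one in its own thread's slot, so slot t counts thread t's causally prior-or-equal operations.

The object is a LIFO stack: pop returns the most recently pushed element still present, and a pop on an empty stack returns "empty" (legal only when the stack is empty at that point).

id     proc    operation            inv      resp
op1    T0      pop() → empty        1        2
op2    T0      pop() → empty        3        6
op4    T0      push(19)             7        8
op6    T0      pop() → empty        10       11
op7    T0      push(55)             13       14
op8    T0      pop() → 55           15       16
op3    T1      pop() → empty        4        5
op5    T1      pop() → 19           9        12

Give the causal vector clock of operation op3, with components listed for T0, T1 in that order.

op3 (invocation 4): nothing precedes it; T1's component alone gives (0, 1)
op1 (invocation 1): nothing precedes it; T0's component alone gives (1, 0)
merge at op2 (invoked 3): VC(op1)=(1, 0), own-thread bump on T0 → (2, 0)
merge at op4 (invoked 7): VC(op2)=(2, 0), own-thread bump on T0 → (3, 0)
merge at op6 (invoked 10): VC(op4)=(3, 0), own-thread bump on T0 → (4, 0)
merge at op5 (invoked 9): VC(op3)=(0, 1), VC(op4)=(3, 0), own-thread bump on T1 → (3, 2)
merge at op7 (invoked 13): VC(op6)=(4, 0), own-thread bump on T0 → (5, 0)
merge at op8 (invoked 15): VC(op7)=(5, 0), own-thread bump on T0 → (6, 0)
target: VC(op3) = (0, 1)

(0, 1)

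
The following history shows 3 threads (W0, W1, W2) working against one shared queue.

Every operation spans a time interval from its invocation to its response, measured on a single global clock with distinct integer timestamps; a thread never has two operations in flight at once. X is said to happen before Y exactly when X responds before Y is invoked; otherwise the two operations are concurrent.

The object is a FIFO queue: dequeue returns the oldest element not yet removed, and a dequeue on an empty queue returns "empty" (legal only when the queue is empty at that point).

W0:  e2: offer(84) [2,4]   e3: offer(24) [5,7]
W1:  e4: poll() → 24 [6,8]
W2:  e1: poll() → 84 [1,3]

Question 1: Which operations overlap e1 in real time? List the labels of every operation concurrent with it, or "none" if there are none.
e2

overlap test against e1 [1,3]: concurrent iff the interval meets 1..3
e2 [2,4]: concurrent
e3 [5,7]: after
e4 [6,8]: after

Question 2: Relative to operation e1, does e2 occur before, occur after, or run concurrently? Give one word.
concurrent

e2 spans [2,4], e1 spans [1,3]
the intervals overlap in both directions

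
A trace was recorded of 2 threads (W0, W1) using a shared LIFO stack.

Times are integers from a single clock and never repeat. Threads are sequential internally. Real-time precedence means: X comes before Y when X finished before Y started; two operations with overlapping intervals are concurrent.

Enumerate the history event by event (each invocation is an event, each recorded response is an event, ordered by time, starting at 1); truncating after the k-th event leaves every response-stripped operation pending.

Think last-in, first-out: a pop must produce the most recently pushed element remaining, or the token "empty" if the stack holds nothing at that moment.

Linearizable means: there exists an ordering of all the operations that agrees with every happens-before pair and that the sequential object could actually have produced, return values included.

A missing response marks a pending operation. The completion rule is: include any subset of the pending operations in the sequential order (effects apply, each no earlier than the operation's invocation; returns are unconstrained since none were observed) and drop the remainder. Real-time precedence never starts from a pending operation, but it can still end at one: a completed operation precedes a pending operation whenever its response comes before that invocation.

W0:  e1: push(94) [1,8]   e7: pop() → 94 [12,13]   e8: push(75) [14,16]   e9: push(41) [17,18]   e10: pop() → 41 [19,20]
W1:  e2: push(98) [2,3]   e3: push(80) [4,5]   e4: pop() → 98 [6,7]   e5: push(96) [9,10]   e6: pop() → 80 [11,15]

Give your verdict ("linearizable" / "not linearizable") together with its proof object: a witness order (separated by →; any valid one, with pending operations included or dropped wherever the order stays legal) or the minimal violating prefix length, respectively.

not linearizable — minimal violating prefix: 7 events

cut after 6 events: linearizable; cut after 7 events (e4 responds, time 7): not linearizable
one real-time candidate order over the 3 completed operations — the LIFO stack replay rejects it
no completion choice of the 1 pending operation (e1) rescues it — every subset was tried
sample order e2, e3, e4 (pending dropped) stalls at step 3 — e4 pop() → 98 has no legal effect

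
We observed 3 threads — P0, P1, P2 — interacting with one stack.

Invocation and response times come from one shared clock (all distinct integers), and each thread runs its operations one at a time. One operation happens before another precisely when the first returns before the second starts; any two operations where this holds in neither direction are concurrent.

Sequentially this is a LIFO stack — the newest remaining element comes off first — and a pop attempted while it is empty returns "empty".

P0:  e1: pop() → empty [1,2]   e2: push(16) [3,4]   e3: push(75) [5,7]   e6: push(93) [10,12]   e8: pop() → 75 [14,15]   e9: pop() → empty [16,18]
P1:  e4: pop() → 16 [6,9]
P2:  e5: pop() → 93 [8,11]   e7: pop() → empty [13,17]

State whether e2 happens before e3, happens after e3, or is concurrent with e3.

e2 spans [3,4], e3 spans [5,7]
resp(e2)=4 < inv(e3)=5

before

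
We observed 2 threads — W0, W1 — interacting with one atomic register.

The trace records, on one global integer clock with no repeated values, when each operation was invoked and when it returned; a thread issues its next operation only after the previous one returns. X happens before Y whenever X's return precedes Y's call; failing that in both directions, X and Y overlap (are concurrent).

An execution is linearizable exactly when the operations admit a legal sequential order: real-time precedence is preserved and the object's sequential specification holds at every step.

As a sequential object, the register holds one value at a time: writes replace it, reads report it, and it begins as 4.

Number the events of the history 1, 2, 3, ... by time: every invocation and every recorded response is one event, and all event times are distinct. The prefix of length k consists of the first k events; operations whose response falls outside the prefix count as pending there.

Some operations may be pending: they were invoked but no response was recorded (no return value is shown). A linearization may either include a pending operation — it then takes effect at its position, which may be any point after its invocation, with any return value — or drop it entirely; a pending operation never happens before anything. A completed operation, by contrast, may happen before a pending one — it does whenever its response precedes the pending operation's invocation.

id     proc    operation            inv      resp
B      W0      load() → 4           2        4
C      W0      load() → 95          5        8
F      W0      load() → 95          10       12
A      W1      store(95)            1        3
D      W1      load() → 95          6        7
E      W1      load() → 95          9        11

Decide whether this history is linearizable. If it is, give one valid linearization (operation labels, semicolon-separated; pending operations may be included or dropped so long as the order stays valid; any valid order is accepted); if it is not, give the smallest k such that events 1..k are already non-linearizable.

step 1: B load() → 4 — value 4
step 2: A store(95) — value 95
step 3: C load() → 95 — value 95
step 4: D load() → 95 — value 95
step 5: E load() → 95 — value 95
step 6: F load() → 95 — value 95

linearizable — witness: B; A; C; D; E; F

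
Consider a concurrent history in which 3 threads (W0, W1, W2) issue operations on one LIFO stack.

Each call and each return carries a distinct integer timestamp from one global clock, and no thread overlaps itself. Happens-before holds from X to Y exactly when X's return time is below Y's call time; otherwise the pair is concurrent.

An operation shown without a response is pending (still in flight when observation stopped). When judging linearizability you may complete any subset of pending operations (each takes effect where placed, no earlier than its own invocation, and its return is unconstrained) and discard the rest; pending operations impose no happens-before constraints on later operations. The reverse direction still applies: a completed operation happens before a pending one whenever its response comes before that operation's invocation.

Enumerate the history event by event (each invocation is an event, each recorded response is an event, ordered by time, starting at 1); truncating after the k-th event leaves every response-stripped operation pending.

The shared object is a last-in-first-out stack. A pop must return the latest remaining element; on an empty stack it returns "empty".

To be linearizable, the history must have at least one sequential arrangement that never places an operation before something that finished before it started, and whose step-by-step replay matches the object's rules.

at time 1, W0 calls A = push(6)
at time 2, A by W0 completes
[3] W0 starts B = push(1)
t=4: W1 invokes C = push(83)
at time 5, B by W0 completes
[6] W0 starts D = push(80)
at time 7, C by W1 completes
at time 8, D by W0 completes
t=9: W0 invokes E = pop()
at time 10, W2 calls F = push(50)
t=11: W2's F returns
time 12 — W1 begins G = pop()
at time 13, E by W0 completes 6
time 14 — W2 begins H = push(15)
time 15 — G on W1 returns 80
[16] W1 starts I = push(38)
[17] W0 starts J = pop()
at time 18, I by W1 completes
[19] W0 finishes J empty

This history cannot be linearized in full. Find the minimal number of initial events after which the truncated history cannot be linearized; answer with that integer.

13

a valid linearization of events 1..12 exists, for instance A, B, C, D, E, F:
step 1: A push(6) — stack <6>
step 2: B push(1) — stack <6,1>
step 3: C push(83) — stack <6,1,83>
step 4: D push(80) — stack <6,1,83,80>
step 5: E pop() (pending, included) — stack <6,1,83>
step 6: F push(50) — stack <6,1,83,50>
at event 13 (E's time-13 response) nothing linearizes any more
completion choices over the 1 pending operation (G) were checked; none helps
for example A, B, C, D, E, F (pending dropped) fails at step 5: E pop() → 6 is not legal there
for example A, B, C, D, F, E (pending dropped) fails at step 6: E pop() → 6 is not legal there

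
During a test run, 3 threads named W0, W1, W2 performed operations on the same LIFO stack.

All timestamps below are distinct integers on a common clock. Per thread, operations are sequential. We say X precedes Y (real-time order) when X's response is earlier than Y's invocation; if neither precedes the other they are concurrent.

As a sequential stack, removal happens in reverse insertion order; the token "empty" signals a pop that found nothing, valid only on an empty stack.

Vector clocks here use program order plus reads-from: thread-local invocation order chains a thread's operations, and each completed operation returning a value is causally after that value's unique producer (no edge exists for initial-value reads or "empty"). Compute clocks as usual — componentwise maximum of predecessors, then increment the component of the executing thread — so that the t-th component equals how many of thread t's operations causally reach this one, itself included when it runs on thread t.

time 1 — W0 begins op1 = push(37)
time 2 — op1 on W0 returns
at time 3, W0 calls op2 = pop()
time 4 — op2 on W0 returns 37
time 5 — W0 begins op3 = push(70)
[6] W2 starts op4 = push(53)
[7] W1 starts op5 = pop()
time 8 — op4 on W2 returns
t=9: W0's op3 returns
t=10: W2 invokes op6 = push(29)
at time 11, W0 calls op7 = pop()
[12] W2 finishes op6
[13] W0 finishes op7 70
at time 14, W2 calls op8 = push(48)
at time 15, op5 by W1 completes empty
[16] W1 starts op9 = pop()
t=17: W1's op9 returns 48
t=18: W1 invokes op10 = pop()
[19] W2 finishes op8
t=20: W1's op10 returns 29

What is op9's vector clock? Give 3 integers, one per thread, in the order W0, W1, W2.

VC(op4, invoked at 6): no causal predecessors; +1 on W2 → (0, 0, 1)
VC(op5, invoked at 7): no causal predecessors; +1 on W1 → (0, 1, 0)
VC(op1, invoked at 1): no causal predecessors; +1 on W0 → (1, 0, 0)
invoked at 10, op6 merges VC(op4)=(0, 0, 1) and bumps W2's slot → (0, 0, 2)
invoked at 3, op2 merges VC(op1)=(1, 0, 0) and bumps W0's slot → (2, 0, 0)
invoked at 14, op8 merges VC(op6)=(0, 0, 2) and bumps W2's slot → (0, 0, 3)
invoked at 5, op3 merges VC(op2)=(2, 0, 0) and bumps W0's slot → (3, 0, 0)
invoked at 11, op7 merges VC(op3)=(3, 0, 0) and bumps W0's slot → (4, 0, 0)
invoked at 16, op9 merges VC(op5)=(0, 1, 0), VC(op8)=(0, 0, 3) and bumps W1's slot → (0, 2, 3)
invoked at 18, op10 merges VC(op6)=(0, 0, 2), VC(op9)=(0, 2, 3) and bumps W1's slot → (0, 3, 3)
target: VC(op9) = (0, 2, 3)

(0, 2, 3)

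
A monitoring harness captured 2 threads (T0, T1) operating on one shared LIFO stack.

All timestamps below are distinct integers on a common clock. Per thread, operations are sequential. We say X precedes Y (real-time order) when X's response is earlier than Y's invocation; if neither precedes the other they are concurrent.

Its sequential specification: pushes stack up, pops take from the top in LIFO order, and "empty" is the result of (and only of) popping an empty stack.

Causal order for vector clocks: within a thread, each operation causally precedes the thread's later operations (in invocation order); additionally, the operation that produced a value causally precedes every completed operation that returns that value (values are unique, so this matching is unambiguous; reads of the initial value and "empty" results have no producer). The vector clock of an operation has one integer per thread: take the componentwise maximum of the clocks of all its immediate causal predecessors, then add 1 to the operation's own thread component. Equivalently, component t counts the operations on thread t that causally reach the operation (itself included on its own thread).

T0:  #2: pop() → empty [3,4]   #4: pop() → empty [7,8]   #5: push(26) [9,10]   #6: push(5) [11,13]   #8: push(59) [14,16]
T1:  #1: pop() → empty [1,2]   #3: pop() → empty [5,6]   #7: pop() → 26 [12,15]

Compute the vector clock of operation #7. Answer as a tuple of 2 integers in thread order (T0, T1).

#1 (invocation 1): nothing precedes it; T1's component alone gives (0, 1)
#2 (invocation 3): nothing precedes it; T0's component alone gives (1, 0)
invoked at 5, #3 merges VC(#1)=(0, 1) and bumps T1's slot → (0, 2)
invoked at 7, #4 merges VC(#2)=(1, 0) and bumps T0's slot → (2, 0)
invoked at 9, #5 merges VC(#4)=(2, 0) and bumps T0's slot → (3, 0)
invoked at 11, #6 merges VC(#5)=(3, 0) and bumps T0's slot → (4, 0)
invoked at 14, #8 merges VC(#6)=(4, 0) and bumps T0's slot → (5, 0)
invoked at 12, #7 merges VC(#3)=(0, 2), VC(#5)=(3, 0) and bumps T1's slot → (3, 3)
target: VC(#7) = (3, 3)

(3, 3)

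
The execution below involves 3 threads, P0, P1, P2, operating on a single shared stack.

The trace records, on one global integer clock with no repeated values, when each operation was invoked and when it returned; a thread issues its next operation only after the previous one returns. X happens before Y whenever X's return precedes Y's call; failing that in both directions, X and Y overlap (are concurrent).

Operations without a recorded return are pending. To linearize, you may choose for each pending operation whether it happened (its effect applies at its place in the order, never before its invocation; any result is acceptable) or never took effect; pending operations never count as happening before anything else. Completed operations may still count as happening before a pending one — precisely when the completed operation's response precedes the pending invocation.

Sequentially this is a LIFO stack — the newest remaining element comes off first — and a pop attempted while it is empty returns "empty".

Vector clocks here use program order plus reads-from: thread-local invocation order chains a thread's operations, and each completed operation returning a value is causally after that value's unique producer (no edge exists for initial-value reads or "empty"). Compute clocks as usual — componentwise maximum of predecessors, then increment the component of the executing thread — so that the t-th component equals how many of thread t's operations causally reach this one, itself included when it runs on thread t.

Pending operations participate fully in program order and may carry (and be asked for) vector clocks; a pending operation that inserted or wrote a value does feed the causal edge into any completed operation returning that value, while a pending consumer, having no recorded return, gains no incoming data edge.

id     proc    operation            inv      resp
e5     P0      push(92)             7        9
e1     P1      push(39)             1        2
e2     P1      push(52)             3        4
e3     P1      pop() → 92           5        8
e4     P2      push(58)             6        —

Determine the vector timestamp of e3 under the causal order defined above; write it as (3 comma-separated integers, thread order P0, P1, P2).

VC(e4, invoked at 6): no causal predecessors; +1 on P2 → (0, 0, 1)
VC(e1, invoked at 1): no causal predecessors; +1 on P1 → (0, 1, 0)
VC(e5, invoked at 7): no causal predecessors; +1 on P0 → (1, 0, 0)
from VC(e1)=(0, 1, 0), e2 (invoked 3) maxes components and bumps P1 → (0, 2, 0)
from VC(e2)=(0, 2, 0), VC(e5)=(1, 0, 0), e3 (invoked 5) maxes components and bumps P1 → (1, 3, 0)
target: VC(e3) = (1, 3, 0)

(1, 3, 0)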